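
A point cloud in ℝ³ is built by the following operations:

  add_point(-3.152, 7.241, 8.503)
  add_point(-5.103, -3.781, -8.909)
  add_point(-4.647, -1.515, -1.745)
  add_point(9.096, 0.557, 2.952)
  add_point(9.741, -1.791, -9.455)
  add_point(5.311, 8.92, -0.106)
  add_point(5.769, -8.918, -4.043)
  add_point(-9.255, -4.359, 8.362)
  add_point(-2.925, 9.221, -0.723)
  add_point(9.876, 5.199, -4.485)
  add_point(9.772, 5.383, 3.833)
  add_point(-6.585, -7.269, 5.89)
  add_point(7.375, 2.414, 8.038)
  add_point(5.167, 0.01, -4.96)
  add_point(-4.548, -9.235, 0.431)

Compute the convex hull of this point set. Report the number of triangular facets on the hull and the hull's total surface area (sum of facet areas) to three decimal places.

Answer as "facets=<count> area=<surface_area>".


Points on the hull: [0, 1, 3, 4, 5, 6, 7, 8, 9, 10, 11, 12, 14] (13 of 15).

Facet areas (half cross-product norm):
  f1: (p4, p8, p9) → 55.3540
  f2: (p1, p8, p7) → 122.9641
  f3: (p1, p4, p8) → 113.1352
  f4: (p5, p8, p9) → 24.4015
  f5: (p6, p1, p4) → 62.7289
  f6: (p3, p6, p4) → 55.9425
  f7: (p3, p6, p12) → 25.4129
  f8: (p10, p5, p9) → 24.0646
  f9: (p10, p3, p12) → 12.6568
  f10: (p10, p4, p9) → 28.6284
  f11: (p10, p3, p4) → 29.3428
  f12: (p0, p5, p8) → 38.9412
  f13: (p0, p8, p7) → 60.7799
  f14: (p0, p12, p7) → 75.8536
  f15: (p0, p10, p12) → 32.2721
  f16: (p0, p10, p5) → 42.1764
  f17: (p14, p1, p7) → 51.8450
  f18: (p14, p6, p1) → 57.9133
  f19: (p11, p14, p7) → 7.2979
  f20: (p11, p14, p6) → 26.3502
  f21: (p11, p12, p7) → 39.8485
  f22: (p11, p6, p12) → 118.5545
Σ area = 1106.464

Check V−E+F: 13 − 33 + 22 = 2.

facets=22 area=1106.464


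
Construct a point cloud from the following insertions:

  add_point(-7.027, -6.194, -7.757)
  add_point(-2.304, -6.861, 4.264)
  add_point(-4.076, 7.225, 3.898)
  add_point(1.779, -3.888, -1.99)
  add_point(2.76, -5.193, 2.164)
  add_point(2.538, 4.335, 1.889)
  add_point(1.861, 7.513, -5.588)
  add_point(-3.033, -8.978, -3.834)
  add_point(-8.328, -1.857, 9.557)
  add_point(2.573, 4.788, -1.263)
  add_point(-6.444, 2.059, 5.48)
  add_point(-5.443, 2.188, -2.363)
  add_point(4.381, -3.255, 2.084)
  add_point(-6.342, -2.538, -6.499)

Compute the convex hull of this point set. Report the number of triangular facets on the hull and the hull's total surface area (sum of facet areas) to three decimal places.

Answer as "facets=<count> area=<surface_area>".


facets=24 area=631.920

Extreme-point indices: [0, 1, 2, 3, 4, 5, 6, 7, 8, 9, 10, 11, 12, 13] — 14 of 14 on the boundary.

Per-facet area ½‖(b−a)×(c−a)‖:
  f1: (p7, p0, p8) → 49.8868
  f2: (p1, p12, p8) → 33.3131
  f3: (p1, p7, p8) → 31.2232
  f4: (p3, p0, p6) → 64.3402
  f5: (p3, p7, p0) → 21.7950
  f6: (p3, p6, p12) → 28.9185
  f7: (p3, p7, p12) → 13.2870
  f8: (p5, p2, p6) → 30.5326
  f9: (p5, p12, p8) → 55.5126
  f10: (p5, p2, p8) → 42.6236
  f11: (p10, p2, p8) → 8.1512
  f12: (p11, p2, p6) → 38.2211
  f13: (p11, p10, p2) → 22.0080
  f14: (p11, p10, p8) → 16.1181
  f15: (p4, p7, p12) → 8.2452
  f16: (p4, p1, p12) → 4.3314
  f17: (p4, p1, p7) → 23.5703
  f18: (p9, p6, p12) → 13.1235
  f19: (p9, p5, p12) → 12.2797
  f20: (p9, p5, p6) → 3.5309
  f21: (p13, p0, p6) → 13.3659
  f22: (p13, p11, p6) → 29.0210
  f23: (p13, p0, p8) → 29.9491
  f24: (p13, p11, p8) → 38.5722
Σ area = 631.920

Euler characteristic 14−36+24 = 2 ✓


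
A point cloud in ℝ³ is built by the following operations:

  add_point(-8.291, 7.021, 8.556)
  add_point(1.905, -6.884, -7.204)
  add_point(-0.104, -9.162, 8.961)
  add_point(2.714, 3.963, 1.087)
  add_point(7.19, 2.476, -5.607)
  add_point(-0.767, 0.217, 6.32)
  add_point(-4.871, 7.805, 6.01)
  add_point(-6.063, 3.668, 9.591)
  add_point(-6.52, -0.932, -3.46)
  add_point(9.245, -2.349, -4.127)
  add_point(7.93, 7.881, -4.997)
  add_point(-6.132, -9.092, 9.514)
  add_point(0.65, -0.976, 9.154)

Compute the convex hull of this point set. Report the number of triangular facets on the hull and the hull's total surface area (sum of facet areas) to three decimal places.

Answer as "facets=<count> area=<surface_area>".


facets=18 area=920.264

Extreme-point indices: [0, 1, 2, 4, 6, 7, 8, 9, 10, 11, 12] — 11 of 13 on the boundary.

Facet areas (half cross-product norm):
  f1: (p1, p2, p9) → 74.3170
  f2: (p11, p1, p2) → 48.6774
  f3: (p12, p2, p9) → 65.1833
  f4: (p12, p11, p2) → 24.8145
  f5: (p4, p1, p9) → 24.9328
  f6: (p7, p11, p0) → 15.8331
  f7: (p7, p12, p0) → 7.9057
  f8: (p7, p12, p11) → 43.0691
  f9: (p8, p11, p0) → 101.7199
  f10: (p8, p11, p1) → 84.1077
  f11: (p6, p12, p0) → 23.4080
  f12: (p6, p8, p0) → 27.5500
  f13: (p10, p12, p9) → 81.8905
  f14: (p10, p4, p9) → 9.1543
  f15: (p10, p6, p12) → 89.7626
  f16: (p10, p6, p8) → 101.6042
  f17: (p10, p4, p1) → 10.9654
  f18: (p10, p8, p1) → 85.3691
Σ area = 920.264

Euler characteristic 11−27+18 = 2 ✓


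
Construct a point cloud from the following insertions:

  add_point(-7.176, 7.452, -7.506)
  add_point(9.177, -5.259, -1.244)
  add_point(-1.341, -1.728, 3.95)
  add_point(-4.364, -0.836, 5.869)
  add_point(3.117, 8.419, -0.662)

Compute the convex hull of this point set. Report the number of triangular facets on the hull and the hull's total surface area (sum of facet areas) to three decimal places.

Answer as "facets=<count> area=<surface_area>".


facets=6 area=392.441

Points on the hull: [0, 1, 2, 3, 4] (5 of 5).

Facet areas (half cross-product norm):
  f1: (p4, p1, p0) → 90.0232
  f2: (p3, p4, p0) → 81.5859
  f3: (p3, p4, p1) → 93.9494
  f4: (p2, p1, p0) → 95.2325
  f5: (p2, p3, p0) → 29.0836
  f6: (p2, p3, p1) → 2.5669
Σ area = 392.441

Euler: V−E+F = 5−9+6 = 2.


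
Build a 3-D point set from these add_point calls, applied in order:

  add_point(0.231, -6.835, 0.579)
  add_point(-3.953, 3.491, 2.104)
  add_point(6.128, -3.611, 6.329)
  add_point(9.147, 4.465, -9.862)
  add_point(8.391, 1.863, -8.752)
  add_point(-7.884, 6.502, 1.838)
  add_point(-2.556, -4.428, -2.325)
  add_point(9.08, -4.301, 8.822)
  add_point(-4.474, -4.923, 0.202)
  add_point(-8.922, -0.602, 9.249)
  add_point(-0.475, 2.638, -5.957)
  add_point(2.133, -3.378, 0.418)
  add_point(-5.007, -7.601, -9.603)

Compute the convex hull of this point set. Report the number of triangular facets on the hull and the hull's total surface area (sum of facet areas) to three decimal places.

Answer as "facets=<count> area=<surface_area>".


facets=12 area=918.060

Points on the hull: [0, 3, 4, 5, 7, 9, 10, 12] (8 of 13).

Per-facet area ½‖(b−a)×(c−a)‖:
  f1: (p5, p12, p9) → 94.6561
  f2: (p7, p5, p9) → 94.8151
  f3: (p7, p5, p3) → 188.9850
  f4: (p10, p12, p3) → 57.2376
  f5: (p10, p5, p3) → 37.2657
  f6: (p10, p5, p12) → 65.0470
  f7: (p0, p12, p9) → 77.4827
  f8: (p0, p7, p9) → 86.8316
  f9: (p0, p7, p12) → 25.6113
  f10: (p4, p12, p3) → 17.1039
  f11: (p4, p7, p3) → 20.9233
  f12: (p4, p7, p12) → 152.1009
Σ area = 918.060

Euler: V−E+F = 8−18+12 = 2.


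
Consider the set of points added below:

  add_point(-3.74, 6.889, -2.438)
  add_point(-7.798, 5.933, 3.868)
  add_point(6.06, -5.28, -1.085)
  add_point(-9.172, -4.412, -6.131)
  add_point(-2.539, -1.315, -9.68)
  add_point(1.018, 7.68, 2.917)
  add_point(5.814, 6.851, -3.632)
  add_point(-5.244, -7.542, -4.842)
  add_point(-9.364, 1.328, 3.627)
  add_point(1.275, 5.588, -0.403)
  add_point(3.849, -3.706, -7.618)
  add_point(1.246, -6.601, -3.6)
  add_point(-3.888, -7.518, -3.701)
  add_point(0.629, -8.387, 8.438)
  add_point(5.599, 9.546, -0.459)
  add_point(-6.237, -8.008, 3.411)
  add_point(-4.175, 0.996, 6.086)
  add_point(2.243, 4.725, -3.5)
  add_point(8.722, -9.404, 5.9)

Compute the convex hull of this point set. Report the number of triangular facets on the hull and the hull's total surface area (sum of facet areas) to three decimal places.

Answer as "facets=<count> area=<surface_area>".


facets=26 area=976.228

Hull vertices (15/19): indices [0, 1, 3, 4, 5, 6, 7, 8, 10, 11, 13, 14, 15, 16, 18].

Area of each hull facet:
  f1: (p1, p16, p8) → 13.5362
  f2: (p1, p0, p14) → 34.7483
  f3: (p5, p14, p18) → 56.7254
  f4: (p5, p1, p14) → 13.5448
  f5: (p5, p1, p16) → 27.4548
  f6: (p6, p10, p4) → 40.7484
  f7: (p6, p0, p14) → 19.8471
  f8: (p6, p0, p4) → 52.0047
  f9: (p6, p14, p18) → 39.1025
  f10: (p6, p10, p18) → 88.5144
  f11: (p7, p10, p4) → 29.4588
  f12: (p7, p15, p18) → 63.3149
  f13: (p13, p5, p18) → 72.5816
  f14: (p13, p5, p16) → 43.2541
  f15: (p13, p15, p18) → 29.2785
  f16: (p13, p15, p8) → 40.2015
  f17: (p13, p16, p8) → 26.0522
  f18: (p3, p7, p4) → 20.2522
  f19: (p3, p1, p8) → 23.6072
  f20: (p3, p15, p8) → 48.1262
  f21: (p3, p7, p15) → 21.1928
  f22: (p3, p0, p4) → 44.5894
  f23: (p3, p1, p0) → 49.1747
  f24: (p11, p10, p18) → 32.0182
  f25: (p11, p7, p18) → 29.7205
  f26: (p11, p7, p10) → 17.1788
Σ area = 976.228

Euler characteristic 15−39+26 = 2 ✓


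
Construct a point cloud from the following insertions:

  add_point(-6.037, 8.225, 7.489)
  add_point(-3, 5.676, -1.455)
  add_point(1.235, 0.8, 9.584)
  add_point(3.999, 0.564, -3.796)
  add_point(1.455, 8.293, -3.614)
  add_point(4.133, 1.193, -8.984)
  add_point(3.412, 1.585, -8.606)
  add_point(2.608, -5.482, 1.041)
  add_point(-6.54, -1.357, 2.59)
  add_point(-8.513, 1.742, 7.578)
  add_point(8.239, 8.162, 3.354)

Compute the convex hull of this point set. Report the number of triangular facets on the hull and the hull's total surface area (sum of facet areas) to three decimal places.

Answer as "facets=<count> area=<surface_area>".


Points on the hull: [0, 1, 2, 4, 5, 6, 7, 8, 9, 10] (10 of 11).

Area of each hull facet:
  f1: (p5, p7, p10) → 82.2344
  f2: (p2, p7, p9) → 53.4346
  f3: (p2, p7, p10) → 63.1814
  f4: (p4, p5, p10) → 44.2689
  f5: (p8, p7, p9) → 24.8490
  f6: (p8, p5, p7) → 61.6267
  f7: (p0, p4, p10) → 63.7695
  f8: (p0, p2, p9) → 33.5224
  f9: (p0, p2, p10) → 62.6240
  f10: (p1, p0, p4) → 24.0652
  f11: (p1, p8, p9) → 27.2868
  f12: (p1, p0, p9) → 33.7010
  f13: (p6, p8, p5) → 4.6127
  f14: (p6, p1, p8) → 44.7706
  f15: (p6, p4, p5) → 2.5035
  f16: (p6, p1, p4) → 24.0246
Σ area = 650.475

Check V−E+F: 10 − 24 + 16 = 2.

facets=16 area=650.475


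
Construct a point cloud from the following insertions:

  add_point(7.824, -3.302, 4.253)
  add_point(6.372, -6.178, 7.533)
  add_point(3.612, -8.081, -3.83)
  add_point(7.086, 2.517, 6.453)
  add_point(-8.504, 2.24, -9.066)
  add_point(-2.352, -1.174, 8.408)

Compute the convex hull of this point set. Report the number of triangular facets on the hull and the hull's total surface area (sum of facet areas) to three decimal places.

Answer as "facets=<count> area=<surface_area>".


Hull vertices (6/6): indices [0, 1, 2, 3, 4, 5].

Facet areas (half cross-product norm):
  f1: (p5, p2, p4) → 121.5615
  f2: (p1, p2, p0) → 23.4232
  f3: (p1, p5, p2) → 59.7558
  f4: (p3, p2, p4) → 126.9093
  f5: (p3, p2, p0) → 24.2479
  f6: (p3, p5, p4) → 97.0447
  f7: (p3, p1, p0) → 13.7678
  f8: (p3, p1, p5) → 40.4831
Σ area = 507.193

Euler characteristic 6−12+8 = 2 ✓

facets=8 area=507.193


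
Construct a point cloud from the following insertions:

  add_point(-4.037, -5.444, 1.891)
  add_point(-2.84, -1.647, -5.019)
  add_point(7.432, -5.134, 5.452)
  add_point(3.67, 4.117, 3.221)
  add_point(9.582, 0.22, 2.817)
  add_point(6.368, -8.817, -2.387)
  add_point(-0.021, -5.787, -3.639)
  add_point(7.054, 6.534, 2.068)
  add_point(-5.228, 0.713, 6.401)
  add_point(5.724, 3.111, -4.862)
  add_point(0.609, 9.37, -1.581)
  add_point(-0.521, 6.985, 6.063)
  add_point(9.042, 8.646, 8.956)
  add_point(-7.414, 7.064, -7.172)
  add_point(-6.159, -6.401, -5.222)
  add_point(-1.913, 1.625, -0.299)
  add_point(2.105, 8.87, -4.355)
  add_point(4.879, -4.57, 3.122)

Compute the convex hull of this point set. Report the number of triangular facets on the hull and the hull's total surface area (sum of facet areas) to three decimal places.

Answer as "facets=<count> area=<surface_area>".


Points on the hull: [0, 2, 4, 5, 7, 8, 9, 10, 11, 12, 13, 14, 16] (13 of 18).

Triangle areas on the boundary:
  f1: (p9, p5, p4) → 47.6998
  f2: (p9, p12, p4) → 46.1801
  f3: (p14, p8, p13) → 86.0985
  f4: (p14, p9, p13) → 87.5038
  f5: (p14, p9, p5) → 76.6333
  f6: (p11, p8, p13) → 56.9303
  f7: (p11, p8, p12) → 28.9594
  f8: (p2, p8, p12) → 94.8265
  f9: (p2, p5, p4) → 27.6660
  f10: (p2, p12, p4) → 30.0531
  f11: (p16, p9, p13) → 32.4980
  f12: (p0, p14, p8) → 22.8356
  f13: (p0, p2, p8) → 46.3473
  f14: (p0, p14, p5) → 43.5677
  f15: (p0, p2, p5) → 48.1838
  f16: (p7, p9, p12) → 5.4135
  f17: (p7, p16, p12) → 19.7604
  f18: (p7, p16, p9) → 25.1120
  f19: (p10, p11, p12) → 40.7869
  f20: (p10, p16, p12) → 19.9750
  f21: (p10, p11, p13) → 38.1043
  f22: (p10, p16, p13) → 15.8605
Σ area = 940.996

Check V−E+F: 13 − 33 + 22 = 2.

facets=22 area=940.996


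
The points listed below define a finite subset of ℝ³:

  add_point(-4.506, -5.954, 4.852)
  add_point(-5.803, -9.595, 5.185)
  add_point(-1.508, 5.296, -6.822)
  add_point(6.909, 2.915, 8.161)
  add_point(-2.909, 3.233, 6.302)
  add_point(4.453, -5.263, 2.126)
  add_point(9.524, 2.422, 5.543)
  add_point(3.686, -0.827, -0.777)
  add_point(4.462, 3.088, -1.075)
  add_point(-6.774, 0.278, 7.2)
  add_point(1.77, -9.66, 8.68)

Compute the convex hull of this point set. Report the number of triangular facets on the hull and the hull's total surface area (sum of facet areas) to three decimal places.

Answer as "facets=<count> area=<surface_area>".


Points on the hull: [1, 2, 3, 4, 5, 6, 7, 8, 9, 10] (10 of 11).

Area of each hull facet:
  f1: (p1, p10, p9) → 42.2153
  f2: (p1, p2, p9) → 79.5452
  f3: (p3, p10, p9) → 79.7685
  f4: (p3, p10, p6) → 25.0072
  f5: (p3, p2, p6) → 31.3737
  f6: (p5, p10, p6) → 38.9774
  f7: (p5, p1, p10) → 34.7344
  f8: (p5, p1, p2) → 86.7901
  f9: (p4, p2, p9) → 30.9247
  f10: (p4, p3, p9) → 17.3039
  f11: (p4, p3, p2) → 66.5381
  f12: (p8, p2, p6) → 8.3173
  f13: (p7, p5, p2) → 11.4812
  f14: (p7, p8, p2) → 16.9210
  f15: (p7, p5, p6) → 24.2702
  f16: (p7, p8, p6) → 16.7234
Σ area = 610.892

Euler: V−E+F = 10−24+16 = 2.

facets=16 area=610.892


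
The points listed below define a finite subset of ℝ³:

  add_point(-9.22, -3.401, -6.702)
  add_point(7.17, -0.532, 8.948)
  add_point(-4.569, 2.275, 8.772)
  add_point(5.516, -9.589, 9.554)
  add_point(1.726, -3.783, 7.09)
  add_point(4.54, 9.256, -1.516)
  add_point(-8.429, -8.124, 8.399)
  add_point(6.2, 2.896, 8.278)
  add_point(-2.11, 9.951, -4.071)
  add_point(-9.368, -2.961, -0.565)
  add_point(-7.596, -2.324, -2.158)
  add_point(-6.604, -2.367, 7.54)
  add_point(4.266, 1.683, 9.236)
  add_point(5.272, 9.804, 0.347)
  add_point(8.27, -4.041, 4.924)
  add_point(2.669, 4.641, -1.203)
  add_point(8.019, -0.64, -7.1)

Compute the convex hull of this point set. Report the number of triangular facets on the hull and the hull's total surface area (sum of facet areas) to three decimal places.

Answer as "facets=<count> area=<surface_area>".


Hull vertices (13/17): indices [0, 1, 2, 3, 5, 6, 7, 8, 9, 12, 13, 14, 16].

Per-facet area ½‖(b−a)×(c−a)‖:
  f1: (p2, p8, p9) → 82.2010
  f2: (p0, p8, p9) → 46.0709
  f3: (p0, p16, p8) → 108.1770
  f4: (p6, p2, p9) → 52.6947
  f5: (p6, p0, p9) → 18.1648
  f6: (p13, p2, p8) → 62.1366
  f7: (p13, p16, p14) → 77.5173
  f8: (p3, p6, p2) → 75.5966
  f9: (p3, p16, p14) → 31.1761
  f10: (p3, p0, p16) → 162.3031
  f11: (p3, p6, p0) → 110.0293
  f12: (p5, p16, p8) → 41.7942
  f13: (p5, p13, p8) → 5.8128
  f14: (p5, p13, p16) → 10.3906
  f15: (p7, p13, p2) → 56.9995
  f16: (p12, p3, p2) → 49.5009
  f17: (p12, p7, p2) → 7.5554
  f18: (p1, p12, p3) → 15.1258
  f19: (p1, p12, p7) → 4.2426
  f20: (p1, p3, p14) → 21.0490
  f21: (p1, p13, p14) → 36.9659
  f22: (p1, p7, p13) → 11.9510
Σ area = 1087.455

Check V−E+F: 13 − 33 + 22 = 2.

facets=22 area=1087.455


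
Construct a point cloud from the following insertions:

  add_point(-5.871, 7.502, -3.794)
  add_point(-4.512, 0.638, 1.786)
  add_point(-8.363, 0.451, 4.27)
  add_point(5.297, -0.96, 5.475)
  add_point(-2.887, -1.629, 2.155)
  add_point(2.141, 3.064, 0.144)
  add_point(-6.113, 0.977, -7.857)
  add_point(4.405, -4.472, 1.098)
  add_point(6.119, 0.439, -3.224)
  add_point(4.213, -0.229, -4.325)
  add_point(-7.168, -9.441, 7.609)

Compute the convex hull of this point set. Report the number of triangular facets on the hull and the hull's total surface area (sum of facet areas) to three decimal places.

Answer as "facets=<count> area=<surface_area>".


9 of the 11 inputs are extreme points: [0, 2, 3, 5, 6, 7, 8, 9, 10].

Per-facet area ½‖(b−a)×(c−a)‖:
  f1: (p6, p10, p2) → 61.1967
  f2: (p0, p6, p2) → 41.7187
  f3: (p0, p6, p8) → 49.5016
  f4: (p3, p10, p2) → 70.3720
  f5: (p3, p0, p2) → 75.4643
  f6: (p9, p6, p8) → 5.4697
  f7: (p7, p3, p8) → 19.2138
  f8: (p7, p3, p10) → 40.2801
  f9: (p7, p9, p8) → 7.7265
  f10: (p7, p6, p10) → 103.6896
  f11: (p7, p9, p6) → 35.4647
  f12: (p5, p0, p8) → 24.8481
  f13: (p5, p3, p8) → 21.4010
  f14: (p5, p3, p0) → 18.1012
Σ area = 574.448

Check V−E+F: 9 − 21 + 14 = 2.

facets=14 area=574.448


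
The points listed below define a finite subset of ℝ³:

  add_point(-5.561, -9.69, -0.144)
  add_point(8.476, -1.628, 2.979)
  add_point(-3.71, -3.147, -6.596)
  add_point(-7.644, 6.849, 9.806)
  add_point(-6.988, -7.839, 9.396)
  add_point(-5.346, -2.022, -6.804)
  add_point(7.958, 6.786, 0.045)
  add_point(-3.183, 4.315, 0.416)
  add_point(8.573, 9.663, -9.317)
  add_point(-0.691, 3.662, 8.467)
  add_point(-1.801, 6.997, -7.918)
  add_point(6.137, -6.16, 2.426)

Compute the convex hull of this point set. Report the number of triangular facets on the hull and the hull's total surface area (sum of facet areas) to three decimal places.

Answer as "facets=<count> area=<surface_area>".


Extreme-point indices: [0, 1, 2, 3, 4, 5, 6, 8, 9, 10, 11] — 11 of 12 on the boundary.

Per-facet area ½‖(b−a)×(c−a)‖:
  f1: (p10, p8, p3) → 91.2126
  f2: (p6, p8, p3) → 74.9300
  f3: (p6, p1, p8) → 35.4793
  f4: (p11, p4, p0) → 60.8995
  f5: (p11, p4, p1) → 34.2740
  f6: (p11, p1, p8) → 36.5544
  f7: (p2, p11, p8) → 119.4606
  f8: (p2, p11, p0) → 56.8013
  f9: (p9, p6, p3) → 37.4112
  f10: (p9, p6, p1) → 50.5591
  f11: (p9, p4, p3) → 50.8626
  f12: (p9, p4, p1) → 78.3510
  f13: (p5, p10, p8) → 42.4601
  f14: (p5, p2, p8) → 17.7383
  f15: (p5, p10, p3) → 88.5925
  f16: (p5, p2, p0) → 8.9159
  f17: (p5, p4, p3) → 121.0766
  f18: (p5, p4, p0) → 43.2754
Σ area = 1048.854

Euler characteristic 11−27+18 = 2 ✓

facets=18 area=1048.854


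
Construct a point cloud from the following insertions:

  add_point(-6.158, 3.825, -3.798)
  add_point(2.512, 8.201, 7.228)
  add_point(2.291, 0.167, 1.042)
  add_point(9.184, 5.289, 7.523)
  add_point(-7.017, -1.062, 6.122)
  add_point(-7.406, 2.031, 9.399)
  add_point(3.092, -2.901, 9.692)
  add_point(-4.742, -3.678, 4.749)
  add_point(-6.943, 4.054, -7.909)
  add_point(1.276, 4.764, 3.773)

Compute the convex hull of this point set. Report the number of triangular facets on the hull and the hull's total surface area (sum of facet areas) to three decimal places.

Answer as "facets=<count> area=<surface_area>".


Points on the hull: [1, 2, 3, 4, 5, 6, 7, 8] (8 of 10).

Per-facet area ½‖(b−a)×(c−a)‖:
  f1: (p6, p3, p5) → 59.4421
  f2: (p7, p6, p5) → 36.2456
  f3: (p1, p3, p5) → 36.1595
  f4: (p1, p8, p5) → 99.8810
  f5: (p1, p8, p3) → 60.7119
  f6: (p2, p6, p3) → 43.9340
  f7: (p2, p8, p3) → 51.3303
  f8: (p2, p7, p6) → 35.9097
  f9: (p2, p7, p8) → 58.7238
  f10: (p4, p8, p5) → 30.2147
  f11: (p4, p7, p5) → 5.0706
  f12: (p4, p7, p8) → 27.6799
Σ area = 545.303

Check V−E+F: 8 − 18 + 12 = 2.

facets=12 area=545.303


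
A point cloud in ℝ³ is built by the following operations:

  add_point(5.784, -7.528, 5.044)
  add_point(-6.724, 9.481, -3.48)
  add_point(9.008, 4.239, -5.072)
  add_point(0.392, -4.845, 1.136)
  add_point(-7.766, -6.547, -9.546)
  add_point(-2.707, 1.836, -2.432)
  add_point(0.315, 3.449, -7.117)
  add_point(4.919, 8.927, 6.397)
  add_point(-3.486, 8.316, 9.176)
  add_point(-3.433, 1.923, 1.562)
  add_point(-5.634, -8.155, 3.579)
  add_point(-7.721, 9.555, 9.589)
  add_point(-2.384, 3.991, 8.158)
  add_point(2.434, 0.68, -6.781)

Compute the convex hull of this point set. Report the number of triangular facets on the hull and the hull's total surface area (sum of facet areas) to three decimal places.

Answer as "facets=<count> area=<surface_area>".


10 of the 14 inputs are extreme points: [0, 1, 2, 4, 6, 7, 8, 10, 11, 12].

Triangle areas on the boundary:
  f1: (p10, p11, p4) → 123.9114
  f2: (p1, p11, p4) → 105.2786
  f3: (p0, p2, p4) → 147.0564
  f4: (p0, p10, p4) → 74.2159
  f5: (p0, p10, p11) → 108.4559
  f6: (p6, p2, p4) → 41.3710
  f7: (p6, p1, p4) → 64.8432
  f8: (p6, p1, p2) → 37.3169
  f9: (p7, p0, p2) → 96.5395
  f10: (p7, p1, p2) → 94.5492
  f11: (p7, p1, p11) → 81.1030
  f12: (p8, p7, p11) → 7.9301
  f13: (p8, p7, p0) → 73.3525
  f14: (p12, p0, p11) → 8.3963
  f15: (p12, p8, p11) → 8.6960
  f16: (p12, p8, p0) → 11.6095
Σ area = 1084.625

Euler: V−E+F = 10−24+16 = 2.

facets=16 area=1084.625


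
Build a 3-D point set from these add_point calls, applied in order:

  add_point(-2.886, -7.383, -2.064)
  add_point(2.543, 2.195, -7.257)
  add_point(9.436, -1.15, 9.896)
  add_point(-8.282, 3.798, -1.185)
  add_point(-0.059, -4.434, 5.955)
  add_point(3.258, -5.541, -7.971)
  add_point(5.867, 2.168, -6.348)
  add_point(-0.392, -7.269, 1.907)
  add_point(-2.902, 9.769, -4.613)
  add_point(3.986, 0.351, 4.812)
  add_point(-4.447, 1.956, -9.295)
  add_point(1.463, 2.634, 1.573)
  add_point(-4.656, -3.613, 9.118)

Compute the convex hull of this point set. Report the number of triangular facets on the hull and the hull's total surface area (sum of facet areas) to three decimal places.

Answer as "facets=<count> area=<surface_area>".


facets=16 area=816.181

Points on the hull: [0, 1, 2, 3, 5, 6, 7, 8, 10, 12] (10 of 13).

Area of each hull facet:
  f1: (p10, p0, p3) → 51.5943
  f2: (p12, p0, p3) → 67.5823
  f3: (p8, p10, p3) → 35.3630
  f4: (p8, p12, p3) → 49.2295
  f5: (p8, p12, p2) → 135.9034
  f6: (p5, p10, p0) → 45.4416
  f7: (p7, p12, p2) → 61.4016
  f8: (p7, p12, p0) → 19.3584
  f9: (p7, p5, p2) → 73.2773
  f10: (p7, p5, p0) → 20.0631
  f11: (p6, p5, p10) → 41.2820
  f12: (p6, p8, p2) → 98.4838
  f13: (p6, p5, p2) → 70.1890
  f14: (p1, p8, p10) → 31.7664
  f15: (p1, p6, p10) → 0.5517
  f16: (p1, p6, p8) → 14.6933
Σ area = 816.181

Check V−E+F: 10 − 24 + 16 = 2.


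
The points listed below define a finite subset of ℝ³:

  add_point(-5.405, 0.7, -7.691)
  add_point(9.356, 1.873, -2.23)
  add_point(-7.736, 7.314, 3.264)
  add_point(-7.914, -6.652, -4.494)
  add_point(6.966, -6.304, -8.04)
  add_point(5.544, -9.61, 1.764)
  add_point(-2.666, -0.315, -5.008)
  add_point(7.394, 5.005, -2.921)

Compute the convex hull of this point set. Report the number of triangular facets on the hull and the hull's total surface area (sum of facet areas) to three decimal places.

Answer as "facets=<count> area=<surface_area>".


facets=10 area=693.158

Hull vertices (7/8): indices [0, 1, 2, 3, 4, 5, 7].

Triangle areas on the boundary:
  f1: (p5, p2, p3) → 120.8006
  f2: (p5, p2, p1) → 118.8764
  f3: (p0, p2, p3) → 54.4960
  f4: (p7, p2, p1) → 26.3942
  f5: (p7, p0, p2) → 89.5975
  f6: (p4, p5, p1) → 52.1866
  f7: (p4, p7, p1) → 17.4450
  f8: (p4, p7, p0) → 79.7936
  f9: (p4, p5, p3) → 74.6271
  f10: (p4, p0, p3) → 58.9411
Σ area = 693.158

Check V−E+F: 7 − 15 + 10 = 2.


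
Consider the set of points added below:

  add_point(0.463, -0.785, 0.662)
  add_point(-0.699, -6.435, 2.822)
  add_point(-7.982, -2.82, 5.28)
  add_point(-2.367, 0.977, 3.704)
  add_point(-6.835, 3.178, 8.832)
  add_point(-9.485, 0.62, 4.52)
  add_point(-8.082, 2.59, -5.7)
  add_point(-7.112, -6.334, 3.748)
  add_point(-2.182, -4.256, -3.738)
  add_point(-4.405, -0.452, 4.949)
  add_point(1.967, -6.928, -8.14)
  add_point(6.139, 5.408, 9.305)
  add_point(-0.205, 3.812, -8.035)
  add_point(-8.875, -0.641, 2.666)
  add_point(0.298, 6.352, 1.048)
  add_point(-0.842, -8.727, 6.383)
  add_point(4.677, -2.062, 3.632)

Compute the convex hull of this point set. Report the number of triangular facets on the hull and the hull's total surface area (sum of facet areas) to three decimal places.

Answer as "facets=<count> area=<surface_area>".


facets=20 area=803.228

Extreme-point indices: [2, 4, 5, 6, 7, 10, 11, 12, 13, 14, 15, 16] — 12 of 17 on the boundary.

Per-facet area ½‖(b−a)×(c−a)‖:
  f1: (p12, p10, p11) → 101.5081
  f2: (p4, p15, p11) → 85.6756
  f3: (p7, p10, p15) → 52.2480
  f4: (p16, p15, p11) → 37.5680
  f5: (p16, p10, p11) → 30.8857
  f6: (p16, p10, p15) → 58.6483
  f7: (p14, p12, p11) → 29.5750
  f8: (p14, p4, p11) → 54.5118
  f9: (p2, p4, p15) → 30.8322
  f10: (p2, p7, p15) → 13.2916
  f11: (p2, p4, p5) → 10.8330
  f12: (p2, p7, p5) → 4.3897
  f13: (p13, p7, p5) → 6.3060
  f14: (p6, p4, p5) → 23.9801
  f15: (p6, p14, p4) → 62.0926
  f16: (p6, p14, p12) → 38.5827
  f17: (p6, p13, p5) → 8.5964
  f18: (p6, p12, p10) → 45.4601
  f19: (p6, p7, p10) → 84.2876
  f20: (p6, p13, p7) → 23.9555
Σ area = 803.228

Check V−E+F: 12 − 30 + 20 = 2.


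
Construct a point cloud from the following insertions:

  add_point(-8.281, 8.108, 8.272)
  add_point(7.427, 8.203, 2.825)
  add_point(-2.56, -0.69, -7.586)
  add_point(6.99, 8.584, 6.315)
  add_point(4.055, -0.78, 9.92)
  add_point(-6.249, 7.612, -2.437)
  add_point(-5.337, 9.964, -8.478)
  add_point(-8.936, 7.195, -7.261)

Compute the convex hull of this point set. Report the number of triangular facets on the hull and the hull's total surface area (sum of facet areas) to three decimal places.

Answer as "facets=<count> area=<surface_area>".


facets=10 area=703.024

7 of the 8 inputs are extreme points: [0, 1, 2, 3, 4, 6, 7].

Facet areas (half cross-product norm):
  f1: (p0, p6, p7) → 35.9300
  f2: (p2, p6, p7) → 23.8362
  f3: (p2, p0, p7) → 78.8982
  f4: (p2, p0, p4) → 131.8494
  f5: (p2, p4, p1) → 99.1522
  f6: (p2, p6, p1) → 89.0397
  f7: (p3, p4, p1) → 17.7619
  f8: (p3, p0, p4) → 75.4286
  f9: (p3, p6, p1) → 25.3715
  f10: (p3, p0, p6) → 125.7563
Σ area = 703.024

Check V−E+F: 7 − 15 + 10 = 2.


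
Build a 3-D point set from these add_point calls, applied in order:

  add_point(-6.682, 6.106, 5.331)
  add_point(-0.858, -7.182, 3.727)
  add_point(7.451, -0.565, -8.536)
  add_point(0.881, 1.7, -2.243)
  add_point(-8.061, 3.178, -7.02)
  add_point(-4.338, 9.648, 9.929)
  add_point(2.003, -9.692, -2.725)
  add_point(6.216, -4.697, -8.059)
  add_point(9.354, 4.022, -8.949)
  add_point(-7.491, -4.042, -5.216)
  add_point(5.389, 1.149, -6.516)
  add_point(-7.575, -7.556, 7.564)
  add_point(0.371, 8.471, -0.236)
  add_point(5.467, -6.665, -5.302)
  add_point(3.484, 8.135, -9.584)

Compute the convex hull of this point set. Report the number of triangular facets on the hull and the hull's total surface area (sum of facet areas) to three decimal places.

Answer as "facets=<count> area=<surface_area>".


Points on the hull: [0, 1, 2, 4, 5, 6, 7, 8, 9, 11, 12, 13, 14] (13 of 15).

Triangle areas on the boundary:
  f1: (p14, p5, p4) → 117.6866
  f2: (p14, p7, p4) → 82.7510
  f3: (p0, p5, p4) → 18.9227
  f4: (p0, p11, p4) → 88.2957
  f5: (p0, p11, p5) → 38.4789
  f6: (p1, p11, p6) → 19.4533
  f7: (p1, p11, p5) → 67.7347
  f8: (p1, p5, p8) → 176.6495
  f9: (p9, p7, p4) → 52.1672
  f10: (p9, p7, p6) → 47.7593
  f11: (p9, p11, p4) → 43.1465
  f12: (p9, p11, p6) → 70.6114
  f13: (p13, p7, p8) → 11.8383
  f14: (p13, p7, p6) → 4.7298
  f15: (p13, p1, p8) → 57.8721
  f16: (p13, p1, p6) → 17.3308
  f17: (p12, p5, p8) → 31.0599
  f18: (p12, p14, p8) → 34.7991
  f19: (p12, p14, p5) → 7.3326
  f20: (p2, p7, p8) → 1.1426
  f21: (p2, p14, p8) → 17.4816
  f22: (p2, p14, p7) → 13.6616
Σ area = 1020.905

Euler: V−E+F = 13−33+22 = 2.

facets=22 area=1020.905


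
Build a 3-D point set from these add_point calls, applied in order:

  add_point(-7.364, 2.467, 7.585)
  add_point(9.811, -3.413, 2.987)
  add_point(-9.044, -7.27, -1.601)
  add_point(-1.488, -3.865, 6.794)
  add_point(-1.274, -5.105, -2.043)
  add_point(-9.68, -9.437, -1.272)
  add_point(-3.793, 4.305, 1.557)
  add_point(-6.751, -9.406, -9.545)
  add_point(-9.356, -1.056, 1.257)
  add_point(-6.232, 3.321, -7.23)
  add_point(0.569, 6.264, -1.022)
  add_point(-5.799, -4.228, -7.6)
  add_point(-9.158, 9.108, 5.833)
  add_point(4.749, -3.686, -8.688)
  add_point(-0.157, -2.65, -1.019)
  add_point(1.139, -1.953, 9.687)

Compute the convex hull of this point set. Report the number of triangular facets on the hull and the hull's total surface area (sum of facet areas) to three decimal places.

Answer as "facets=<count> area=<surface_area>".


facets=16 area=980.108

Hull vertices (10/16): indices [0, 1, 5, 7, 8, 9, 10, 12, 13, 15].

Per-facet area ½‖(b−a)×(c−a)‖:
  f1: (p7, p1, p5) → 90.7843
  f2: (p13, p7, p1) → 74.1203
  f3: (p15, p1, p5) → 94.5277
  f4: (p15, p12, p1) → 76.4668
  f5: (p9, p7, p5) → 56.1521
  f6: (p9, p13, p7) → 72.8902
  f7: (p0, p12, p5) → 44.2653
  f8: (p0, p15, p5) → 73.3187
  f9: (p0, p15, p12) → 25.0921
  f10: (p8, p12, p5) → 6.3948
  f11: (p8, p9, p5) → 43.2532
  f12: (p8, p9, p12) → 55.9172
  f13: (p10, p9, p12) → 58.6465
  f14: (p10, p9, p13) → 59.2246
  f15: (p10, p12, p1) → 72.6659
  f16: (p10, p13, p1) → 76.3884
Σ area = 980.108

Euler: V−E+F = 10−24+16 = 2.


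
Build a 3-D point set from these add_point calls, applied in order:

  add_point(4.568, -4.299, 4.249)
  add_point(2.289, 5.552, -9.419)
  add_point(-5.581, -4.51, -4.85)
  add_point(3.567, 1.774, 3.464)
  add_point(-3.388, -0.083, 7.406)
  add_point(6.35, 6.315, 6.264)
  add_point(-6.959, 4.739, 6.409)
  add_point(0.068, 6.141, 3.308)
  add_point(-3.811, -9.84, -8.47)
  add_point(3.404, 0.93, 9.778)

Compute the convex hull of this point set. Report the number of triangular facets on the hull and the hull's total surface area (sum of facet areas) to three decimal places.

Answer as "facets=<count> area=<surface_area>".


facets=14 area=715.694

Points on the hull: [0, 1, 2, 4, 5, 6, 7, 8, 9] (9 of 10).

Triangle areas on the boundary:
  f1: (p9, p5, p6) → 40.8123
  f2: (p7, p5, p6) → 20.6138
  f3: (p7, p1, p6) → 42.5829
  f4: (p7, p1, p5) → 43.3070
  f5: (p2, p8, p6) → 15.8782
  f6: (p2, p1, p6) → 98.0806
  f7: (p2, p1, p8) → 43.8207
  f8: (p4, p8, p6) → 54.7067
  f9: (p4, p9, p6) → 19.2386
  f10: (p0, p9, p5) → 27.0960
  f11: (p0, p1, p5) → 85.6335
  f12: (p0, p1, p8) → 119.1498
  f13: (p0, p4, p8) → 77.3055
  f14: (p0, p4, p9) → 27.4680
Σ area = 715.694

Euler: V−E+F = 9−21+14 = 2.


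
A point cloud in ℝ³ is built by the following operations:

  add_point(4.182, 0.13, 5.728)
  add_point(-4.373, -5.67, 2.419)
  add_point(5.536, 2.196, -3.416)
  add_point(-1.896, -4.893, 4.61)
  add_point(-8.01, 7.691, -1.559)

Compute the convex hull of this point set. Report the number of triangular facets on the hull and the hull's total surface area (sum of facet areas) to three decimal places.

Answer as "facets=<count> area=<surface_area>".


Extreme-point indices: [0, 1, 2, 3, 4] — 5 of 5 on the boundary.

Triangle areas on the boundary:
  f1: (p1, p2, p4) → 89.1308
  f2: (p0, p2, p4) → 68.7493
  f3: (p3, p1, p4) → 24.1938
  f4: (p3, p0, p4) → 60.1271
  f5: (p3, p1, p2) → 21.9121
  f6: (p3, p0, p2) → 37.4821
Σ area = 301.595

Euler characteristic 5−9+6 = 2 ✓

facets=6 area=301.595


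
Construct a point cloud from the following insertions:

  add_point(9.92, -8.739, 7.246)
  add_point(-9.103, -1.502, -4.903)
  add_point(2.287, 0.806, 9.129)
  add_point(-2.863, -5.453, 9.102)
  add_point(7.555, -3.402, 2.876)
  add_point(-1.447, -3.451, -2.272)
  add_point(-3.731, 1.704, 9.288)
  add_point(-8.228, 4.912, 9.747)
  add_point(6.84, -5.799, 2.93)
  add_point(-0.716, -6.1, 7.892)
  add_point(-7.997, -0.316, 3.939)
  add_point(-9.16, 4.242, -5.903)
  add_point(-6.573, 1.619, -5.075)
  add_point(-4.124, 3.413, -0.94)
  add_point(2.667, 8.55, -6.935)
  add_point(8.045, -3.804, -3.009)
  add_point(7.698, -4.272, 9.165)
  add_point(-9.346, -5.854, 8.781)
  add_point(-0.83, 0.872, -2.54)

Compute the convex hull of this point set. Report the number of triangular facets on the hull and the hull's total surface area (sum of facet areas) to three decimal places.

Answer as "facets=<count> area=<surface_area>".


facets=18 area=1021.878

Points on the hull: [0, 1, 2, 3, 5, 7, 11, 14, 15, 16, 17] (11 of 19).

Per-facet area ½‖(b−a)×(c−a)‖:
  f1: (p1, p0, p17) → 140.1661
  f2: (p16, p14, p0) → 53.4249
  f3: (p15, p14, p0) → 58.7620
  f4: (p15, p1, p14) → 103.9924
  f5: (p11, p7, p17) → 84.4573
  f6: (p11, p1, p17) → 37.1371
  f7: (p11, p7, p14) → 99.0842
  f8: (p11, p1, p14) → 34.6135
  f9: (p3, p7, p17) → 34.8331
  f10: (p3, p16, p7) → 58.0107
  f11: (p3, p0, p17) → 15.4835
  f12: (p3, p16, p0) → 26.9278
  f13: (p2, p7, p14) → 100.4293
  f14: (p2, p16, p14) → 63.4190
  f15: (p2, p16, p7) → 15.7853
  f16: (p5, p1, p0) → 23.4700
  f17: (p5, p15, p0) → 54.6156
  f18: (p5, p15, p1) → 17.2662
Σ area = 1021.878

Euler characteristic 11−27+18 = 2 ✓


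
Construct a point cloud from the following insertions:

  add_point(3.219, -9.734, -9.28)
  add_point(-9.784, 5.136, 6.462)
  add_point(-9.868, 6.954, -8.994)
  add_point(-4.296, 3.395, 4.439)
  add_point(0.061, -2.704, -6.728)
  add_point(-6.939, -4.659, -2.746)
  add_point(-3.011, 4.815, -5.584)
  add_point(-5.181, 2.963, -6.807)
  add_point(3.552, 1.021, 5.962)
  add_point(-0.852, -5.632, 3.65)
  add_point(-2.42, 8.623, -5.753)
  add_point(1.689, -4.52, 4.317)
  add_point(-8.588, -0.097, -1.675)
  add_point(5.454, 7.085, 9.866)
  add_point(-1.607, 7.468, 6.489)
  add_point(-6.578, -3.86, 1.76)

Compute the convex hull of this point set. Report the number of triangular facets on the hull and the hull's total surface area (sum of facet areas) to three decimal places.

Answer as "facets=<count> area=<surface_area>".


facets=18 area=924.830

Points on the hull: [0, 1, 2, 5, 9, 10, 11, 12, 13, 14, 15] (11 of 16).

Per-facet area ½‖(b−a)×(c−a)‖:
  f1: (p10, p0, p2) → 80.9528
  f2: (p10, p0, p13) → 171.1933
  f3: (p5, p0, p2) → 85.1887
  f4: (p5, p1, p15) → 20.2920
  f5: (p11, p0, p13) → 73.4249
  f6: (p14, p10, p2) → 46.1616
  f7: (p14, p1, p2) → 66.1472
  f8: (p14, p10, p13) → 42.0329
  f9: (p14, p1, p13) → 17.3082
  f10: (p12, p1, p2) → 48.7956
  f11: (p12, p5, p2) → 21.7387
  f12: (p12, p5, p1) → 16.9607
  f13: (p9, p11, p0) → 20.1513
  f14: (p9, p5, p0) → 56.8314
  f15: (p9, p5, p15) → 13.6776
  f16: (p9, p1, p15) → 30.9439
  f17: (p9, p1, p13) → 99.0921
  f18: (p9, p11, p13) → 13.9368
Σ area = 924.830

Check V−E+F: 11 − 27 + 18 = 2.


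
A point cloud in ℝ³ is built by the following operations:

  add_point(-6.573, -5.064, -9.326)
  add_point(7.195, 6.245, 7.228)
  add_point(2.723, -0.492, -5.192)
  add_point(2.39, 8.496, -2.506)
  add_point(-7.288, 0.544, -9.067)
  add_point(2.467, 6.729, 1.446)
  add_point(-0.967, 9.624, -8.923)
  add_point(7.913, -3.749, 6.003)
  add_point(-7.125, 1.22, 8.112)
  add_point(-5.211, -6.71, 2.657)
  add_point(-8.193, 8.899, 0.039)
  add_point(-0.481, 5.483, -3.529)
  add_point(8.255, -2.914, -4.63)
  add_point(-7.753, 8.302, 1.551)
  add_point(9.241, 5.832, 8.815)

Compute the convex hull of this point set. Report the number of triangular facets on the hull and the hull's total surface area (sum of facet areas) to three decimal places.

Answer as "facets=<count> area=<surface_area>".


Points on the hull: [0, 3, 4, 6, 7, 8, 9, 10, 12, 13, 14] (11 of 15).

Area of each hull facet:
  f1: (p12, p6, p14) → 127.9448
  f2: (p3, p14, p10) → 70.0212
  f3: (p3, p6, p10) → 38.6883
  f4: (p3, p6, p14) → 3.7310
  f5: (p0, p8, p9) → 54.3080
  f6: (p0, p12, p9) → 88.3297
  f7: (p0, p12, p6) → 108.8372
  f8: (p7, p12, p14) → 52.6654
  f9: (p7, p12, p9) → 72.5743
  f10: (p7, p8, p14) → 78.7013
  f11: (p7, p8, p9) → 67.5169
  f12: (p13, p14, p10) → 12.1307
  f13: (p13, p8, p10) → 3.7877
  f14: (p13, p8, p14) → 81.8390
  f15: (p4, p6, p10) → 58.5054
  f16: (p4, p0, p6) → 21.0024
  f17: (p4, p8, p10) → 69.2203
  f18: (p4, p0, p8) → 48.4807
Σ area = 1058.284

Euler: V−E+F = 11−27+18 = 2.

facets=18 area=1058.284


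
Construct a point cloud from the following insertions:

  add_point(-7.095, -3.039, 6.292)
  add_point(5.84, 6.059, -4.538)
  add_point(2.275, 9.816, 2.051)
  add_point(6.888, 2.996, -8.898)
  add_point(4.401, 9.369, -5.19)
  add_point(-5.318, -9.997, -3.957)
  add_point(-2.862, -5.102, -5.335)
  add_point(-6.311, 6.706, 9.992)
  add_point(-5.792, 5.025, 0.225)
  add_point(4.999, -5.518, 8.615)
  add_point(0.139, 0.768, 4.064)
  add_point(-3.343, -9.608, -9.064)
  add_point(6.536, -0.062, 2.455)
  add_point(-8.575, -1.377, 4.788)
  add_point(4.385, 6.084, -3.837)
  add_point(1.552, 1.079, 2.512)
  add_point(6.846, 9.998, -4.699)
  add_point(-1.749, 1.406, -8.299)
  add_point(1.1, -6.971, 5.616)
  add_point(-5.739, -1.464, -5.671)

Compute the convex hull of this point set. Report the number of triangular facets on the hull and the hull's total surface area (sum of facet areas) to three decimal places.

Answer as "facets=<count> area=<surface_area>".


Points on the hull: [0, 2, 3, 4, 5, 7, 8, 9, 11, 12, 13, 16, 17, 18, 19] (15 of 20).

Facet areas (half cross-product norm):
  f1: (p9, p11, p3) → 146.2637
  f2: (p9, p5, p11) → 41.2413
  f3: (p17, p11, p3) → 46.6149
  f4: (p0, p5, p13) → 16.7960
  f5: (p0, p7, p13) → 13.2159
  f6: (p0, p7, p9) → 65.5868
  f7: (p19, p17, p11) → 25.3586
  f8: (p19, p5, p13) → 46.5330
  f9: (p19, p5, p11) → 23.2464
  f10: (p18, p9, p5) → 9.4378
  f11: (p18, p0, p5) → 51.5375
  f12: (p18, p0, p9) → 19.9956
  f13: (p12, p9, p3) → 22.9088
  f14: (p4, p17, p3) → 33.5692
  f15: (p8, p4, p17) → 50.9788
  f16: (p8, p19, p17) → 24.3896
  f17: (p8, p7, p13) → 37.4419
  f18: (p8, p19, p13) → 35.8351
  f19: (p16, p4, p3) → 10.0057
  f20: (p16, p12, p3) → 46.1880
  f21: (p16, p12, p9) → 14.1273
  f22: (p2, p16, p4) → 9.6978
  f23: (p2, p8, p7) → 46.1722
  f24: (p2, p8, p4) → 36.1194
  f25: (p2, p7, p9) → 94.8566
  f26: (p2, p16, p9) → 66.6926
Σ area = 1034.811

Check V−E+F: 15 − 39 + 26 = 2.

facets=26 area=1034.811


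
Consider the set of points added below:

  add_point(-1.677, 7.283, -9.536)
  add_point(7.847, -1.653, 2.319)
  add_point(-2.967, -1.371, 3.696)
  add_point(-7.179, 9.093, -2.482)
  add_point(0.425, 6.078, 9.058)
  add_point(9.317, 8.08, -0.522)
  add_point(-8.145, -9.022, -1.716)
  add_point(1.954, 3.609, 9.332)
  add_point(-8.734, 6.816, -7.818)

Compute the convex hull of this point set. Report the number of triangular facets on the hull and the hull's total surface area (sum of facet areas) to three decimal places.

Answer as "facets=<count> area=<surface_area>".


Extreme-point indices: [0, 1, 3, 4, 5, 6, 7, 8] — 8 of 9 on the boundary.

Per-facet area ½‖(b−a)×(c−a)‖:
  f1: (p0, p6, p8) → 61.4201
  f2: (p3, p0, p8) → 21.8101
  f3: (p3, p0, p5) → 64.9430
  f4: (p3, p6, p8) → 50.9862
  f5: (p1, p0, p5) → 72.9367
  f6: (p1, p0, p6) → 144.4694
  f7: (p1, p7, p5) → 52.9190
  f8: (p1, p7, p6) → 94.4451
  f9: (p4, p7, p5) → 19.0490
  f10: (p4, p3, p5) → 90.2585
  f11: (p4, p7, p6) → 27.8487
  f12: (p4, p3, p6) → 125.3130
Σ area = 826.399

Check V−E+F: 8 − 18 + 12 = 2.

facets=12 area=826.399


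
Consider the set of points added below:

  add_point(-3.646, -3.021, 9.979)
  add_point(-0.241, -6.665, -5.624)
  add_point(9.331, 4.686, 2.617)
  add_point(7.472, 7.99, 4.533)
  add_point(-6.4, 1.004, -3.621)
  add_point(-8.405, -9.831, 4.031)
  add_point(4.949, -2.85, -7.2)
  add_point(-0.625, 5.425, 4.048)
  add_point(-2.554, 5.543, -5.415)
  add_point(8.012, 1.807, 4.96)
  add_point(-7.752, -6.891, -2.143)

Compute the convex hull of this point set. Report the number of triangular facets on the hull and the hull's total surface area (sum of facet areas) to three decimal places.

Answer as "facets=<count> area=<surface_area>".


11 of the 11 inputs are extreme points: [0, 1, 2, 3, 4, 5, 6, 7, 8, 9, 10].

Triangle areas on the boundary:
  f1: (p8, p3, p2) → 30.1456
  f2: (p8, p6, p2) → 70.8883
  f3: (p1, p8, p6) → 37.4784
  f4: (p9, p3, p2) → 8.2672
  f5: (p9, p0, p3) → 40.2393
  f6: (p9, p0, p5) → 62.9084
  f7: (p9, p1, p5) → 103.3606
  f8: (p9, p6, p2) → 25.7622
  f9: (p9, p1, p6) → 43.7558
  f10: (p7, p8, p3) → 39.8598
  f11: (p7, p0, p3) → 40.3081
  f12: (p10, p1, p5) → 25.0203
  f13: (p4, p1, p8) → 30.9592
  f14: (p4, p10, p1) → 32.6275
  f15: (p4, p10, p5) → 22.5117
  f16: (p4, p7, p8) → 29.5806
  f17: (p4, p0, p5) → 65.8778
  f18: (p4, p7, p0) → 56.6378
Σ area = 766.188

Check V−E+F: 11 − 27 + 18 = 2.

facets=18 area=766.188
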